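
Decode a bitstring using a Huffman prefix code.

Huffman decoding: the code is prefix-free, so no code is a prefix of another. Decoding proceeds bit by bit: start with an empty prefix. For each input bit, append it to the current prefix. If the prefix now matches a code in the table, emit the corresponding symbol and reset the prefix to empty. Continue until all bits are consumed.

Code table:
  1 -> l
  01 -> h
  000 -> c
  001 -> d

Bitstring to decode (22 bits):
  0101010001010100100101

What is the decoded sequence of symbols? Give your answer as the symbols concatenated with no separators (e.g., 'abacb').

Answer: hhhclhhddh

Derivation:
Bit 0: prefix='0' (no match yet)
Bit 1: prefix='01' -> emit 'h', reset
Bit 2: prefix='0' (no match yet)
Bit 3: prefix='01' -> emit 'h', reset
Bit 4: prefix='0' (no match yet)
Bit 5: prefix='01' -> emit 'h', reset
Bit 6: prefix='0' (no match yet)
Bit 7: prefix='00' (no match yet)
Bit 8: prefix='000' -> emit 'c', reset
Bit 9: prefix='1' -> emit 'l', reset
Bit 10: prefix='0' (no match yet)
Bit 11: prefix='01' -> emit 'h', reset
Bit 12: prefix='0' (no match yet)
Bit 13: prefix='01' -> emit 'h', reset
Bit 14: prefix='0' (no match yet)
Bit 15: prefix='00' (no match yet)
Bit 16: prefix='001' -> emit 'd', reset
Bit 17: prefix='0' (no match yet)
Bit 18: prefix='00' (no match yet)
Bit 19: prefix='001' -> emit 'd', reset
Bit 20: prefix='0' (no match yet)
Bit 21: prefix='01' -> emit 'h', reset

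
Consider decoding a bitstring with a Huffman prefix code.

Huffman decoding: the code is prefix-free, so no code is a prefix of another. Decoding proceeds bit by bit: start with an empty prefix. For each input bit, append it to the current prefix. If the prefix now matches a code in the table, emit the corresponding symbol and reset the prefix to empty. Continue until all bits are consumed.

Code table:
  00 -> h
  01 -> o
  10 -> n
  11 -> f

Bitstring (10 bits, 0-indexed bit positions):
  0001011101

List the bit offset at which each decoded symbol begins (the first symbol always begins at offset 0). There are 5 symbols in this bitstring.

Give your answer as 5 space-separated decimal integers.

Answer: 0 2 4 6 8

Derivation:
Bit 0: prefix='0' (no match yet)
Bit 1: prefix='00' -> emit 'h', reset
Bit 2: prefix='0' (no match yet)
Bit 3: prefix='01' -> emit 'o', reset
Bit 4: prefix='0' (no match yet)
Bit 5: prefix='01' -> emit 'o', reset
Bit 6: prefix='1' (no match yet)
Bit 7: prefix='11' -> emit 'f', reset
Bit 8: prefix='0' (no match yet)
Bit 9: prefix='01' -> emit 'o', reset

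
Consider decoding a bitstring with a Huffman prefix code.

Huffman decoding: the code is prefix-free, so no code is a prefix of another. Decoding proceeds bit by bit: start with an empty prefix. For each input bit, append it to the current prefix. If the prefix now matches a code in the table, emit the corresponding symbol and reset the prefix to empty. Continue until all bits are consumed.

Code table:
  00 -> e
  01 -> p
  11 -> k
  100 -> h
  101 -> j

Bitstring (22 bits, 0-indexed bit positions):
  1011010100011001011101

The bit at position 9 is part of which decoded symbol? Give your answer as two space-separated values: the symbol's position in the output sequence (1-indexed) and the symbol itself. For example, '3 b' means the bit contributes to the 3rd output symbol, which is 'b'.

Bit 0: prefix='1' (no match yet)
Bit 1: prefix='10' (no match yet)
Bit 2: prefix='101' -> emit 'j', reset
Bit 3: prefix='1' (no match yet)
Bit 4: prefix='10' (no match yet)
Bit 5: prefix='101' -> emit 'j', reset
Bit 6: prefix='0' (no match yet)
Bit 7: prefix='01' -> emit 'p', reset
Bit 8: prefix='0' (no match yet)
Bit 9: prefix='00' -> emit 'e', reset
Bit 10: prefix='0' (no match yet)
Bit 11: prefix='01' -> emit 'p', reset
Bit 12: prefix='1' (no match yet)
Bit 13: prefix='10' (no match yet)

Answer: 4 e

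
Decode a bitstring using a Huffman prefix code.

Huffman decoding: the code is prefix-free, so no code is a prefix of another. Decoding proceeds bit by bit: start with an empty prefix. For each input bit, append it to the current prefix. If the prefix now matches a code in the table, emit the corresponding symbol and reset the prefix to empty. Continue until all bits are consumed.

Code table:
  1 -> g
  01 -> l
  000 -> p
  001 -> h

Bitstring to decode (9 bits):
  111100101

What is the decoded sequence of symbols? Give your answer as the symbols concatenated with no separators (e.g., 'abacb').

Answer: gggghl

Derivation:
Bit 0: prefix='1' -> emit 'g', reset
Bit 1: prefix='1' -> emit 'g', reset
Bit 2: prefix='1' -> emit 'g', reset
Bit 3: prefix='1' -> emit 'g', reset
Bit 4: prefix='0' (no match yet)
Bit 5: prefix='00' (no match yet)
Bit 6: prefix='001' -> emit 'h', reset
Bit 7: prefix='0' (no match yet)
Bit 8: prefix='01' -> emit 'l', reset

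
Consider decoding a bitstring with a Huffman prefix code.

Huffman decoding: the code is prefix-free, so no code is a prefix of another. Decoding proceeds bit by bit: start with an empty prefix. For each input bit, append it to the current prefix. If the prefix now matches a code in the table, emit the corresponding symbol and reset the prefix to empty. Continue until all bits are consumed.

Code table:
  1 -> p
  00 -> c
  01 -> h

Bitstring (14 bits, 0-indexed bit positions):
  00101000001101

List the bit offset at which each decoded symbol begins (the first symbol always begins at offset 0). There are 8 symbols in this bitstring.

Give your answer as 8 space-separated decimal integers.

Answer: 0 2 3 5 7 9 11 12

Derivation:
Bit 0: prefix='0' (no match yet)
Bit 1: prefix='00' -> emit 'c', reset
Bit 2: prefix='1' -> emit 'p', reset
Bit 3: prefix='0' (no match yet)
Bit 4: prefix='01' -> emit 'h', reset
Bit 5: prefix='0' (no match yet)
Bit 6: prefix='00' -> emit 'c', reset
Bit 7: prefix='0' (no match yet)
Bit 8: prefix='00' -> emit 'c', reset
Bit 9: prefix='0' (no match yet)
Bit 10: prefix='01' -> emit 'h', reset
Bit 11: prefix='1' -> emit 'p', reset
Bit 12: prefix='0' (no match yet)
Bit 13: prefix='01' -> emit 'h', reset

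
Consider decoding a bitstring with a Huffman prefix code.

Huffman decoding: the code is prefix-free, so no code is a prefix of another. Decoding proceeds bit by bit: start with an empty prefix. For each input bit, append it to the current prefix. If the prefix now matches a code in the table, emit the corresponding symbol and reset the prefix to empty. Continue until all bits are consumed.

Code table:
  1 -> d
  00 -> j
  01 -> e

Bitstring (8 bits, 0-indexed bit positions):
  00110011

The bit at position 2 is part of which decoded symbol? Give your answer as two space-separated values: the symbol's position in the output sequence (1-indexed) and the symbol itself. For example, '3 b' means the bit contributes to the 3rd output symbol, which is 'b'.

Answer: 2 d

Derivation:
Bit 0: prefix='0' (no match yet)
Bit 1: prefix='00' -> emit 'j', reset
Bit 2: prefix='1' -> emit 'd', reset
Bit 3: prefix='1' -> emit 'd', reset
Bit 4: prefix='0' (no match yet)
Bit 5: prefix='00' -> emit 'j', reset
Bit 6: prefix='1' -> emit 'd', reset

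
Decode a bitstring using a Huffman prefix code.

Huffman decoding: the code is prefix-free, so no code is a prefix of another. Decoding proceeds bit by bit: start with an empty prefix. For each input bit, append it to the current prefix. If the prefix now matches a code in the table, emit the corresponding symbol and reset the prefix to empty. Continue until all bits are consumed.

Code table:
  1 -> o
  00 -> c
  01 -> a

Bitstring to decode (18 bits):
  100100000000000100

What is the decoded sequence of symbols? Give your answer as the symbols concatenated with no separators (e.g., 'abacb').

Answer: ococccccac

Derivation:
Bit 0: prefix='1' -> emit 'o', reset
Bit 1: prefix='0' (no match yet)
Bit 2: prefix='00' -> emit 'c', reset
Bit 3: prefix='1' -> emit 'o', reset
Bit 4: prefix='0' (no match yet)
Bit 5: prefix='00' -> emit 'c', reset
Bit 6: prefix='0' (no match yet)
Bit 7: prefix='00' -> emit 'c', reset
Bit 8: prefix='0' (no match yet)
Bit 9: prefix='00' -> emit 'c', reset
Bit 10: prefix='0' (no match yet)
Bit 11: prefix='00' -> emit 'c', reset
Bit 12: prefix='0' (no match yet)
Bit 13: prefix='00' -> emit 'c', reset
Bit 14: prefix='0' (no match yet)
Bit 15: prefix='01' -> emit 'a', reset
Bit 16: prefix='0' (no match yet)
Bit 17: prefix='00' -> emit 'c', reset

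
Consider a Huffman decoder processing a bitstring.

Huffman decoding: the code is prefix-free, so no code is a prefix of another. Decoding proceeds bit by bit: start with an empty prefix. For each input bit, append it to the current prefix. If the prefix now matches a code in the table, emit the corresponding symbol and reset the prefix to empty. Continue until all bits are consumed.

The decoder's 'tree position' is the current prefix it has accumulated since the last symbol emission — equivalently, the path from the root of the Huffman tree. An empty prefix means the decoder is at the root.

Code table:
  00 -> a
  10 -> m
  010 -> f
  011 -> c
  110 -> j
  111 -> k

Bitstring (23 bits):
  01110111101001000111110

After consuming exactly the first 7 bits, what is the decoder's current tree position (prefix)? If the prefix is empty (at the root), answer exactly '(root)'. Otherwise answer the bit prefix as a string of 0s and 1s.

Answer: 11

Derivation:
Bit 0: prefix='0' (no match yet)
Bit 1: prefix='01' (no match yet)
Bit 2: prefix='011' -> emit 'c', reset
Bit 3: prefix='1' (no match yet)
Bit 4: prefix='10' -> emit 'm', reset
Bit 5: prefix='1' (no match yet)
Bit 6: prefix='11' (no match yet)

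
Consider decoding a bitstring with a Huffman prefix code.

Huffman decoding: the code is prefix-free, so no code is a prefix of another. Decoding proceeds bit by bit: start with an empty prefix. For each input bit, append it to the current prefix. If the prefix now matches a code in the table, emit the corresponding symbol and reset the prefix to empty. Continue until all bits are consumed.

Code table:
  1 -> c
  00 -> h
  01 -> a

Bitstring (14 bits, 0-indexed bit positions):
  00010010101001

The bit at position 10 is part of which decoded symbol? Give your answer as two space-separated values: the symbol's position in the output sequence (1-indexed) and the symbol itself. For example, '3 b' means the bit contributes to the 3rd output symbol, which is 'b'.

Answer: 6 a

Derivation:
Bit 0: prefix='0' (no match yet)
Bit 1: prefix='00' -> emit 'h', reset
Bit 2: prefix='0' (no match yet)
Bit 3: prefix='01' -> emit 'a', reset
Bit 4: prefix='0' (no match yet)
Bit 5: prefix='00' -> emit 'h', reset
Bit 6: prefix='1' -> emit 'c', reset
Bit 7: prefix='0' (no match yet)
Bit 8: prefix='01' -> emit 'a', reset
Bit 9: prefix='0' (no match yet)
Bit 10: prefix='01' -> emit 'a', reset
Bit 11: prefix='0' (no match yet)
Bit 12: prefix='00' -> emit 'h', reset
Bit 13: prefix='1' -> emit 'c', reset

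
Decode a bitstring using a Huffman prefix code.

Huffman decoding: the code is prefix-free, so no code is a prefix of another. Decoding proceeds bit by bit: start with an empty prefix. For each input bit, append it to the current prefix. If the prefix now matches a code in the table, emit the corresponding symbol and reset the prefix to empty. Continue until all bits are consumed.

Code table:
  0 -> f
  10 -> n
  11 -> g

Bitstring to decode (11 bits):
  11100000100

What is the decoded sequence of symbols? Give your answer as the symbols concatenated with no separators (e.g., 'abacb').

Bit 0: prefix='1' (no match yet)
Bit 1: prefix='11' -> emit 'g', reset
Bit 2: prefix='1' (no match yet)
Bit 3: prefix='10' -> emit 'n', reset
Bit 4: prefix='0' -> emit 'f', reset
Bit 5: prefix='0' -> emit 'f', reset
Bit 6: prefix='0' -> emit 'f', reset
Bit 7: prefix='0' -> emit 'f', reset
Bit 8: prefix='1' (no match yet)
Bit 9: prefix='10' -> emit 'n', reset
Bit 10: prefix='0' -> emit 'f', reset

Answer: gnffffnf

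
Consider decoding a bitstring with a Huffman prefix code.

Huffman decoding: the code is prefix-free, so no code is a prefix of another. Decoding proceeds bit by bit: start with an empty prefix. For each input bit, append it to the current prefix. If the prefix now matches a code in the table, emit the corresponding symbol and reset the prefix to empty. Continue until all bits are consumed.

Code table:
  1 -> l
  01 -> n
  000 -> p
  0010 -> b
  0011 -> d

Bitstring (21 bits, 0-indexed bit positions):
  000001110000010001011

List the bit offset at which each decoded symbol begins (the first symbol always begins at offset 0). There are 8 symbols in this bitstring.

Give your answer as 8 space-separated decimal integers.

Answer: 0 3 7 8 11 15 19 20

Derivation:
Bit 0: prefix='0' (no match yet)
Bit 1: prefix='00' (no match yet)
Bit 2: prefix='000' -> emit 'p', reset
Bit 3: prefix='0' (no match yet)
Bit 4: prefix='00' (no match yet)
Bit 5: prefix='001' (no match yet)
Bit 6: prefix='0011' -> emit 'd', reset
Bit 7: prefix='1' -> emit 'l', reset
Bit 8: prefix='0' (no match yet)
Bit 9: prefix='00' (no match yet)
Bit 10: prefix='000' -> emit 'p', reset
Bit 11: prefix='0' (no match yet)
Bit 12: prefix='00' (no match yet)
Bit 13: prefix='001' (no match yet)
Bit 14: prefix='0010' -> emit 'b', reset
Bit 15: prefix='0' (no match yet)
Bit 16: prefix='00' (no match yet)
Bit 17: prefix='001' (no match yet)
Bit 18: prefix='0010' -> emit 'b', reset
Bit 19: prefix='1' -> emit 'l', reset
Bit 20: prefix='1' -> emit 'l', reset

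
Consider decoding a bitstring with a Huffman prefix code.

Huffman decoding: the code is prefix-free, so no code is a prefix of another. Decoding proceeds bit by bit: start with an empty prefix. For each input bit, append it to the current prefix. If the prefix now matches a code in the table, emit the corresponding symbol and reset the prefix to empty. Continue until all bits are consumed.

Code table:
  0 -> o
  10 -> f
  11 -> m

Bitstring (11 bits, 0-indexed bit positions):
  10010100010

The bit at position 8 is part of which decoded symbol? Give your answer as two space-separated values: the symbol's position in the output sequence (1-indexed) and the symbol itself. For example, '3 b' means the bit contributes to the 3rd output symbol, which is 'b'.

Answer: 6 o

Derivation:
Bit 0: prefix='1' (no match yet)
Bit 1: prefix='10' -> emit 'f', reset
Bit 2: prefix='0' -> emit 'o', reset
Bit 3: prefix='1' (no match yet)
Bit 4: prefix='10' -> emit 'f', reset
Bit 5: prefix='1' (no match yet)
Bit 6: prefix='10' -> emit 'f', reset
Bit 7: prefix='0' -> emit 'o', reset
Bit 8: prefix='0' -> emit 'o', reset
Bit 9: prefix='1' (no match yet)
Bit 10: prefix='10' -> emit 'f', reset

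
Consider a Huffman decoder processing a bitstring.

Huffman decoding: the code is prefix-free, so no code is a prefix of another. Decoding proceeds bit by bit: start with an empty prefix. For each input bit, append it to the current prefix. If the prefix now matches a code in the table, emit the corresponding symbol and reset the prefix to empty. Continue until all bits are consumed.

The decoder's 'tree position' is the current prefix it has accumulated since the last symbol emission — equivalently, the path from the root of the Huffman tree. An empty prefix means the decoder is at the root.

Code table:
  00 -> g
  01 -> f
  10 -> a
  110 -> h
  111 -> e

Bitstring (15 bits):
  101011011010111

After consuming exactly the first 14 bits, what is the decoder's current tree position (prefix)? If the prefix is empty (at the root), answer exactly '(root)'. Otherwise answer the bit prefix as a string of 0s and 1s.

Answer: 11

Derivation:
Bit 0: prefix='1' (no match yet)
Bit 1: prefix='10' -> emit 'a', reset
Bit 2: prefix='1' (no match yet)
Bit 3: prefix='10' -> emit 'a', reset
Bit 4: prefix='1' (no match yet)
Bit 5: prefix='11' (no match yet)
Bit 6: prefix='110' -> emit 'h', reset
Bit 7: prefix='1' (no match yet)
Bit 8: prefix='11' (no match yet)
Bit 9: prefix='110' -> emit 'h', reset
Bit 10: prefix='1' (no match yet)
Bit 11: prefix='10' -> emit 'a', reset
Bit 12: prefix='1' (no match yet)
Bit 13: prefix='11' (no match yet)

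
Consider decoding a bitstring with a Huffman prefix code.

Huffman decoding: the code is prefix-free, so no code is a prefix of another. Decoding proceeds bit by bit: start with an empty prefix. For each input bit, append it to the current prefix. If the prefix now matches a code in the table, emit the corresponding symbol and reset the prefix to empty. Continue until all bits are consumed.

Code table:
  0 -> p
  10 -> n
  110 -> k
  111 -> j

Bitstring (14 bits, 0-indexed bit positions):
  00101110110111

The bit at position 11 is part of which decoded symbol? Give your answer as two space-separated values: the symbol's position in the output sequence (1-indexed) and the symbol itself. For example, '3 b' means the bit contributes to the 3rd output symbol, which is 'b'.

Answer: 7 j

Derivation:
Bit 0: prefix='0' -> emit 'p', reset
Bit 1: prefix='0' -> emit 'p', reset
Bit 2: prefix='1' (no match yet)
Bit 3: prefix='10' -> emit 'n', reset
Bit 4: prefix='1' (no match yet)
Bit 5: prefix='11' (no match yet)
Bit 6: prefix='111' -> emit 'j', reset
Bit 7: prefix='0' -> emit 'p', reset
Bit 8: prefix='1' (no match yet)
Bit 9: prefix='11' (no match yet)
Bit 10: prefix='110' -> emit 'k', reset
Bit 11: prefix='1' (no match yet)
Bit 12: prefix='11' (no match yet)
Bit 13: prefix='111' -> emit 'j', reset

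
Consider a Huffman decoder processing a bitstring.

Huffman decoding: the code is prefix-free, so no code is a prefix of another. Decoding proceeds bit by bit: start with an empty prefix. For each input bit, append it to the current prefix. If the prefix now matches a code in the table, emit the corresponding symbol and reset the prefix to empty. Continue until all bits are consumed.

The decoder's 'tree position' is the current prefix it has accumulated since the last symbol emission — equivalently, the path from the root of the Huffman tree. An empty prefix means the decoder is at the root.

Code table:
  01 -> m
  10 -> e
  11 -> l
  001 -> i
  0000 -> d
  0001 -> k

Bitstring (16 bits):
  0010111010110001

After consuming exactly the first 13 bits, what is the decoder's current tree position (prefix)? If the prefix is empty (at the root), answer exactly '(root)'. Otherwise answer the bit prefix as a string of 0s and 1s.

Bit 0: prefix='0' (no match yet)
Bit 1: prefix='00' (no match yet)
Bit 2: prefix='001' -> emit 'i', reset
Bit 3: prefix='0' (no match yet)
Bit 4: prefix='01' -> emit 'm', reset
Bit 5: prefix='1' (no match yet)
Bit 6: prefix='11' -> emit 'l', reset
Bit 7: prefix='0' (no match yet)
Bit 8: prefix='01' -> emit 'm', reset
Bit 9: prefix='0' (no match yet)
Bit 10: prefix='01' -> emit 'm', reset
Bit 11: prefix='1' (no match yet)
Bit 12: prefix='10' -> emit 'e', reset

Answer: (root)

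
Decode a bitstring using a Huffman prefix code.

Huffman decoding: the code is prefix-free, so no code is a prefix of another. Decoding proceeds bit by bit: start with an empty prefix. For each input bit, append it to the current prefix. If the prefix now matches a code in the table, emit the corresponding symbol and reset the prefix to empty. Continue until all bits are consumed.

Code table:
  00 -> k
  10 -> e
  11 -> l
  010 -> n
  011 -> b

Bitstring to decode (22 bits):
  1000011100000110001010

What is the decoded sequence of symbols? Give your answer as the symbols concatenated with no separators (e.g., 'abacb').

Bit 0: prefix='1' (no match yet)
Bit 1: prefix='10' -> emit 'e', reset
Bit 2: prefix='0' (no match yet)
Bit 3: prefix='00' -> emit 'k', reset
Bit 4: prefix='0' (no match yet)
Bit 5: prefix='01' (no match yet)
Bit 6: prefix='011' -> emit 'b', reset
Bit 7: prefix='1' (no match yet)
Bit 8: prefix='10' -> emit 'e', reset
Bit 9: prefix='0' (no match yet)
Bit 10: prefix='00' -> emit 'k', reset
Bit 11: prefix='0' (no match yet)
Bit 12: prefix='00' -> emit 'k', reset
Bit 13: prefix='1' (no match yet)
Bit 14: prefix='11' -> emit 'l', reset
Bit 15: prefix='0' (no match yet)
Bit 16: prefix='00' -> emit 'k', reset
Bit 17: prefix='0' (no match yet)
Bit 18: prefix='01' (no match yet)
Bit 19: prefix='010' -> emit 'n', reset
Bit 20: prefix='1' (no match yet)
Bit 21: prefix='10' -> emit 'e', reset

Answer: ekbekklkne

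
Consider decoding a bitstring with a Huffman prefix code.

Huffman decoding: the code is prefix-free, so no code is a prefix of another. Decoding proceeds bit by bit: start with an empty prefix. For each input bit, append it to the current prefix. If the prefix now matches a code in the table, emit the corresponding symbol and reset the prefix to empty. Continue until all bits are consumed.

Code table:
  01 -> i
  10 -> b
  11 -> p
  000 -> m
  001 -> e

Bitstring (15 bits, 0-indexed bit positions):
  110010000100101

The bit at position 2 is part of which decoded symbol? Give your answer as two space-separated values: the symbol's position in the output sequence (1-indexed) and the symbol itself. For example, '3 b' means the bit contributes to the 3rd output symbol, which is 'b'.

Bit 0: prefix='1' (no match yet)
Bit 1: prefix='11' -> emit 'p', reset
Bit 2: prefix='0' (no match yet)
Bit 3: prefix='00' (no match yet)
Bit 4: prefix='001' -> emit 'e', reset
Bit 5: prefix='0' (no match yet)
Bit 6: prefix='00' (no match yet)

Answer: 2 e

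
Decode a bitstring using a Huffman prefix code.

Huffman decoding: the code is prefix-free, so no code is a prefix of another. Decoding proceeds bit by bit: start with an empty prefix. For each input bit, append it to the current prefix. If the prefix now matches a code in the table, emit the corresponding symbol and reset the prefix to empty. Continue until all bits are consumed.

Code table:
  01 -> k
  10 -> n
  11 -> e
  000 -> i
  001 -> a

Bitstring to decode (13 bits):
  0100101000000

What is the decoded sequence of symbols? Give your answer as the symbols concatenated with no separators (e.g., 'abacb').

Bit 0: prefix='0' (no match yet)
Bit 1: prefix='01' -> emit 'k', reset
Bit 2: prefix='0' (no match yet)
Bit 3: prefix='00' (no match yet)
Bit 4: prefix='001' -> emit 'a', reset
Bit 5: prefix='0' (no match yet)
Bit 6: prefix='01' -> emit 'k', reset
Bit 7: prefix='0' (no match yet)
Bit 8: prefix='00' (no match yet)
Bit 9: prefix='000' -> emit 'i', reset
Bit 10: prefix='0' (no match yet)
Bit 11: prefix='00' (no match yet)
Bit 12: prefix='000' -> emit 'i', reset

Answer: kakii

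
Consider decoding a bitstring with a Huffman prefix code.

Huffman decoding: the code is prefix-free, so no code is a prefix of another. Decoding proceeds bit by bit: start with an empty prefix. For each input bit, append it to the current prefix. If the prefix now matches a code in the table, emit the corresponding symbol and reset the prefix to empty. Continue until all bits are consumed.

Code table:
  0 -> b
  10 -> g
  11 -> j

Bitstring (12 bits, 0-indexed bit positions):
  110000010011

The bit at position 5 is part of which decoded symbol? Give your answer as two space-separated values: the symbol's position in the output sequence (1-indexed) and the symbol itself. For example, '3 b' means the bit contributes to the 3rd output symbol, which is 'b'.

Answer: 5 b

Derivation:
Bit 0: prefix='1' (no match yet)
Bit 1: prefix='11' -> emit 'j', reset
Bit 2: prefix='0' -> emit 'b', reset
Bit 3: prefix='0' -> emit 'b', reset
Bit 4: prefix='0' -> emit 'b', reset
Bit 5: prefix='0' -> emit 'b', reset
Bit 6: prefix='0' -> emit 'b', reset
Bit 7: prefix='1' (no match yet)
Bit 8: prefix='10' -> emit 'g', reset
Bit 9: prefix='0' -> emit 'b', reset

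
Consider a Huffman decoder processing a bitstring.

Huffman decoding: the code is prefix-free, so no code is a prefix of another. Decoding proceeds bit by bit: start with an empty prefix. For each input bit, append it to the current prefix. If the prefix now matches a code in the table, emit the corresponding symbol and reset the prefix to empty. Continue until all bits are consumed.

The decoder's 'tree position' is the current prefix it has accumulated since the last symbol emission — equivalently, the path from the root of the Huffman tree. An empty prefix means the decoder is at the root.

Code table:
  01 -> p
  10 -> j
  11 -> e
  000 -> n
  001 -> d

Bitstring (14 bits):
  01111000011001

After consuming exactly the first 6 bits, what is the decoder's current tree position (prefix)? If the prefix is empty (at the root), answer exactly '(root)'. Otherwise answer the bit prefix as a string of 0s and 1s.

Answer: (root)

Derivation:
Bit 0: prefix='0' (no match yet)
Bit 1: prefix='01' -> emit 'p', reset
Bit 2: prefix='1' (no match yet)
Bit 3: prefix='11' -> emit 'e', reset
Bit 4: prefix='1' (no match yet)
Bit 5: prefix='10' -> emit 'j', reset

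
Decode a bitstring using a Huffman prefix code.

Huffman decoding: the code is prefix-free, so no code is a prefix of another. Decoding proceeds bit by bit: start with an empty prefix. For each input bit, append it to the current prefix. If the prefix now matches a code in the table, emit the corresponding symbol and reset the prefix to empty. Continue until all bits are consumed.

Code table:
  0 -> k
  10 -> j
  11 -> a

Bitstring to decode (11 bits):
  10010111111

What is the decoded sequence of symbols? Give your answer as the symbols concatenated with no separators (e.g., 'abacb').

Answer: jkjaaa

Derivation:
Bit 0: prefix='1' (no match yet)
Bit 1: prefix='10' -> emit 'j', reset
Bit 2: prefix='0' -> emit 'k', reset
Bit 3: prefix='1' (no match yet)
Bit 4: prefix='10' -> emit 'j', reset
Bit 5: prefix='1' (no match yet)
Bit 6: prefix='11' -> emit 'a', reset
Bit 7: prefix='1' (no match yet)
Bit 8: prefix='11' -> emit 'a', reset
Bit 9: prefix='1' (no match yet)
Bit 10: prefix='11' -> emit 'a', reset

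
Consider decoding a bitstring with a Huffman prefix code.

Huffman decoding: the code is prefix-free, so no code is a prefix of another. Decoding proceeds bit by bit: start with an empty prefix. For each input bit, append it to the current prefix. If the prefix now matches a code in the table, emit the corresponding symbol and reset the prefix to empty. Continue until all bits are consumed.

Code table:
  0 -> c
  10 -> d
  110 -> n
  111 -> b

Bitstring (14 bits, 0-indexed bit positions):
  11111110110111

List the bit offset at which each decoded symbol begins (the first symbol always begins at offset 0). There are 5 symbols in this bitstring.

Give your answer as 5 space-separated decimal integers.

Bit 0: prefix='1' (no match yet)
Bit 1: prefix='11' (no match yet)
Bit 2: prefix='111' -> emit 'b', reset
Bit 3: prefix='1' (no match yet)
Bit 4: prefix='11' (no match yet)
Bit 5: prefix='111' -> emit 'b', reset
Bit 6: prefix='1' (no match yet)
Bit 7: prefix='10' -> emit 'd', reset
Bit 8: prefix='1' (no match yet)
Bit 9: prefix='11' (no match yet)
Bit 10: prefix='110' -> emit 'n', reset
Bit 11: prefix='1' (no match yet)
Bit 12: prefix='11' (no match yet)
Bit 13: prefix='111' -> emit 'b', reset

Answer: 0 3 6 8 11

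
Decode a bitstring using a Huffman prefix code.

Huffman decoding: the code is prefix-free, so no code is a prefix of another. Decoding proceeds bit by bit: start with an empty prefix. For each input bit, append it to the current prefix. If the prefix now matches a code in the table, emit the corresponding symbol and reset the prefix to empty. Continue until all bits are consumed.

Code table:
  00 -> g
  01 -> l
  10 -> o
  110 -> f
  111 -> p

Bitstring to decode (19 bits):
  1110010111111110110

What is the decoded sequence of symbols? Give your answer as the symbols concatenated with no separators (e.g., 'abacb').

Bit 0: prefix='1' (no match yet)
Bit 1: prefix='11' (no match yet)
Bit 2: prefix='111' -> emit 'p', reset
Bit 3: prefix='0' (no match yet)
Bit 4: prefix='00' -> emit 'g', reset
Bit 5: prefix='1' (no match yet)
Bit 6: prefix='10' -> emit 'o', reset
Bit 7: prefix='1' (no match yet)
Bit 8: prefix='11' (no match yet)
Bit 9: prefix='111' -> emit 'p', reset
Bit 10: prefix='1' (no match yet)
Bit 11: prefix='11' (no match yet)
Bit 12: prefix='111' -> emit 'p', reset
Bit 13: prefix='1' (no match yet)
Bit 14: prefix='11' (no match yet)
Bit 15: prefix='110' -> emit 'f', reset
Bit 16: prefix='1' (no match yet)
Bit 17: prefix='11' (no match yet)
Bit 18: prefix='110' -> emit 'f', reset

Answer: pgoppff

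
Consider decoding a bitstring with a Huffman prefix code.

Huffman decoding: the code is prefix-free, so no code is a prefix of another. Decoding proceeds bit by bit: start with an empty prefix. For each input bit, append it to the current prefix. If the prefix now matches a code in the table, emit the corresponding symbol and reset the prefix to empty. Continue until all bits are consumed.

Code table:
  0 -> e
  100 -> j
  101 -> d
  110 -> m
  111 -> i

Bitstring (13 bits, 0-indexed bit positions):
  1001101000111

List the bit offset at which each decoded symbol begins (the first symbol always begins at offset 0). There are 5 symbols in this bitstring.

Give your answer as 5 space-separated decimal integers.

Bit 0: prefix='1' (no match yet)
Bit 1: prefix='10' (no match yet)
Bit 2: prefix='100' -> emit 'j', reset
Bit 3: prefix='1' (no match yet)
Bit 4: prefix='11' (no match yet)
Bit 5: prefix='110' -> emit 'm', reset
Bit 6: prefix='1' (no match yet)
Bit 7: prefix='10' (no match yet)
Bit 8: prefix='100' -> emit 'j', reset
Bit 9: prefix='0' -> emit 'e', reset
Bit 10: prefix='1' (no match yet)
Bit 11: prefix='11' (no match yet)
Bit 12: prefix='111' -> emit 'i', reset

Answer: 0 3 6 9 10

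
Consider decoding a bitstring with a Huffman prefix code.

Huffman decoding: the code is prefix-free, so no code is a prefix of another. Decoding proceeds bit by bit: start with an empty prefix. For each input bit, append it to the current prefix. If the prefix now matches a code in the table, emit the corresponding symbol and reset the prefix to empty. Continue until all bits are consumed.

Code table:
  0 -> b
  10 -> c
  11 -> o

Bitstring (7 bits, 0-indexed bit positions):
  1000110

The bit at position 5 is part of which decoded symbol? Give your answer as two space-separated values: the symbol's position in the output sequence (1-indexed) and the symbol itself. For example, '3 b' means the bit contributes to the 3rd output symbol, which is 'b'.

Bit 0: prefix='1' (no match yet)
Bit 1: prefix='10' -> emit 'c', reset
Bit 2: prefix='0' -> emit 'b', reset
Bit 3: prefix='0' -> emit 'b', reset
Bit 4: prefix='1' (no match yet)
Bit 5: prefix='11' -> emit 'o', reset
Bit 6: prefix='0' -> emit 'b', reset

Answer: 4 o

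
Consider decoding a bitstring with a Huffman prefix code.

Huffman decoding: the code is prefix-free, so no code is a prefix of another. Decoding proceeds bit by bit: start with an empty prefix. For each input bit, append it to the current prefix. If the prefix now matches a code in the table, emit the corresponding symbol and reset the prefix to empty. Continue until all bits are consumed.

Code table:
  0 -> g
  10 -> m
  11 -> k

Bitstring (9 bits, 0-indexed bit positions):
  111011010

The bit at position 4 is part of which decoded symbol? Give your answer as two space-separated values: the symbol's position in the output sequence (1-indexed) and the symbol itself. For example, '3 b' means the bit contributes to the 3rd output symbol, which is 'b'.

Bit 0: prefix='1' (no match yet)
Bit 1: prefix='11' -> emit 'k', reset
Bit 2: prefix='1' (no match yet)
Bit 3: prefix='10' -> emit 'm', reset
Bit 4: prefix='1' (no match yet)
Bit 5: prefix='11' -> emit 'k', reset
Bit 6: prefix='0' -> emit 'g', reset
Bit 7: prefix='1' (no match yet)
Bit 8: prefix='10' -> emit 'm', reset

Answer: 3 k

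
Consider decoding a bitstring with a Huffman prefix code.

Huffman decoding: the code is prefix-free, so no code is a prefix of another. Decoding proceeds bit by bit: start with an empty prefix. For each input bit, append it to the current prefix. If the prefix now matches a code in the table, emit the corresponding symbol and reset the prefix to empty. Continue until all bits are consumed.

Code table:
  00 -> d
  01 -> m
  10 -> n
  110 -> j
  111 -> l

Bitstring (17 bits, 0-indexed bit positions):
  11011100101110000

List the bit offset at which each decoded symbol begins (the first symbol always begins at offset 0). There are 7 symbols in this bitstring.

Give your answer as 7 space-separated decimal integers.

Answer: 0 3 6 8 10 13 15

Derivation:
Bit 0: prefix='1' (no match yet)
Bit 1: prefix='11' (no match yet)
Bit 2: prefix='110' -> emit 'j', reset
Bit 3: prefix='1' (no match yet)
Bit 4: prefix='11' (no match yet)
Bit 5: prefix='111' -> emit 'l', reset
Bit 6: prefix='0' (no match yet)
Bit 7: prefix='00' -> emit 'd', reset
Bit 8: prefix='1' (no match yet)
Bit 9: prefix='10' -> emit 'n', reset
Bit 10: prefix='1' (no match yet)
Bit 11: prefix='11' (no match yet)
Bit 12: prefix='111' -> emit 'l', reset
Bit 13: prefix='0' (no match yet)
Bit 14: prefix='00' -> emit 'd', reset
Bit 15: prefix='0' (no match yet)
Bit 16: prefix='00' -> emit 'd', reset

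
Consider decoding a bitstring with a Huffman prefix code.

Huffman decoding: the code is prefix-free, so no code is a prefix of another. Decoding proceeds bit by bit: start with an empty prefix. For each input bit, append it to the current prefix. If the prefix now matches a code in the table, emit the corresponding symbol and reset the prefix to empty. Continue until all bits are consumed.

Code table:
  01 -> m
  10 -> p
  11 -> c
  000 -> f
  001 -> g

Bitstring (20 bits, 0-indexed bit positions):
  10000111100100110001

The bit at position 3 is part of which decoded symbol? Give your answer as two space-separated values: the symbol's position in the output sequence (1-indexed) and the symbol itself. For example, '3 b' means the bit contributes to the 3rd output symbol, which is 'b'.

Bit 0: prefix='1' (no match yet)
Bit 1: prefix='10' -> emit 'p', reset
Bit 2: prefix='0' (no match yet)
Bit 3: prefix='00' (no match yet)
Bit 4: prefix='000' -> emit 'f', reset
Bit 5: prefix='1' (no match yet)
Bit 6: prefix='11' -> emit 'c', reset
Bit 7: prefix='1' (no match yet)

Answer: 2 f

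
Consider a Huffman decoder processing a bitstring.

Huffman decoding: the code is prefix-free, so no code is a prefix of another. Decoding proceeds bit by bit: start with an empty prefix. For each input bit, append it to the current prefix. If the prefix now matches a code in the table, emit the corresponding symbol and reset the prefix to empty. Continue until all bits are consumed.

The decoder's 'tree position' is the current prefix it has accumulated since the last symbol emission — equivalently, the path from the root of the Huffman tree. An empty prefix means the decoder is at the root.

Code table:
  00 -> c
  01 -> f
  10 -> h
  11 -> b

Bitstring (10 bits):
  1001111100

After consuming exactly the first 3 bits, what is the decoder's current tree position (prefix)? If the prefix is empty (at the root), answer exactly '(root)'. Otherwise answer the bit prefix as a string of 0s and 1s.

Bit 0: prefix='1' (no match yet)
Bit 1: prefix='10' -> emit 'h', reset
Bit 2: prefix='0' (no match yet)

Answer: 0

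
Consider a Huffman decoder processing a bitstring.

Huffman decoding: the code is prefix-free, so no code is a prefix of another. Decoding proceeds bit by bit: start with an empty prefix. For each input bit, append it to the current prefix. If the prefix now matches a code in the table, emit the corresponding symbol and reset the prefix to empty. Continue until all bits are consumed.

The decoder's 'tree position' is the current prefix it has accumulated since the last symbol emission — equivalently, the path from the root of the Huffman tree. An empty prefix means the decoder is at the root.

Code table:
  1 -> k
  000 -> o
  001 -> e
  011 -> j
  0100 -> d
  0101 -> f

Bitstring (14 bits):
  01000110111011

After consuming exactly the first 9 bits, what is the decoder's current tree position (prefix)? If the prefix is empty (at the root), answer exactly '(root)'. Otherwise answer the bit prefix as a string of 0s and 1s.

Answer: 01

Derivation:
Bit 0: prefix='0' (no match yet)
Bit 1: prefix='01' (no match yet)
Bit 2: prefix='010' (no match yet)
Bit 3: prefix='0100' -> emit 'd', reset
Bit 4: prefix='0' (no match yet)
Bit 5: prefix='01' (no match yet)
Bit 6: prefix='011' -> emit 'j', reset
Bit 7: prefix='0' (no match yet)
Bit 8: prefix='01' (no match yet)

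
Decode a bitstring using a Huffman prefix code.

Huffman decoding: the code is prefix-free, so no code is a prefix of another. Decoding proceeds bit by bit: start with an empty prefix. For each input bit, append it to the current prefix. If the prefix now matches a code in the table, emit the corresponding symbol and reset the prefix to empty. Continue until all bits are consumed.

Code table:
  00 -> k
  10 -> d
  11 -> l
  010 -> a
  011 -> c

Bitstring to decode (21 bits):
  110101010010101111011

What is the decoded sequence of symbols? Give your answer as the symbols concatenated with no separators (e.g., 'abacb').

Bit 0: prefix='1' (no match yet)
Bit 1: prefix='11' -> emit 'l', reset
Bit 2: prefix='0' (no match yet)
Bit 3: prefix='01' (no match yet)
Bit 4: prefix='010' -> emit 'a', reset
Bit 5: prefix='1' (no match yet)
Bit 6: prefix='10' -> emit 'd', reset
Bit 7: prefix='1' (no match yet)
Bit 8: prefix='10' -> emit 'd', reset
Bit 9: prefix='0' (no match yet)
Bit 10: prefix='01' (no match yet)
Bit 11: prefix='010' -> emit 'a', reset
Bit 12: prefix='1' (no match yet)
Bit 13: prefix='10' -> emit 'd', reset
Bit 14: prefix='1' (no match yet)
Bit 15: prefix='11' -> emit 'l', reset
Bit 16: prefix='1' (no match yet)
Bit 17: prefix='11' -> emit 'l', reset
Bit 18: prefix='0' (no match yet)
Bit 19: prefix='01' (no match yet)
Bit 20: prefix='011' -> emit 'c', reset

Answer: laddadllc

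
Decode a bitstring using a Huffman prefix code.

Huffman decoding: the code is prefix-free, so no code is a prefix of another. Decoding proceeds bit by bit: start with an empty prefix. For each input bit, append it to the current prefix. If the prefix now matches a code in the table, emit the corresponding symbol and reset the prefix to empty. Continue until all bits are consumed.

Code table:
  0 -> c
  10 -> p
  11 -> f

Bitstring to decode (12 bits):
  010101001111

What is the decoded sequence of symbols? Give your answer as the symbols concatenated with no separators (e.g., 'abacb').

Bit 0: prefix='0' -> emit 'c', reset
Bit 1: prefix='1' (no match yet)
Bit 2: prefix='10' -> emit 'p', reset
Bit 3: prefix='1' (no match yet)
Bit 4: prefix='10' -> emit 'p', reset
Bit 5: prefix='1' (no match yet)
Bit 6: prefix='10' -> emit 'p', reset
Bit 7: prefix='0' -> emit 'c', reset
Bit 8: prefix='1' (no match yet)
Bit 9: prefix='11' -> emit 'f', reset
Bit 10: prefix='1' (no match yet)
Bit 11: prefix='11' -> emit 'f', reset

Answer: cpppcff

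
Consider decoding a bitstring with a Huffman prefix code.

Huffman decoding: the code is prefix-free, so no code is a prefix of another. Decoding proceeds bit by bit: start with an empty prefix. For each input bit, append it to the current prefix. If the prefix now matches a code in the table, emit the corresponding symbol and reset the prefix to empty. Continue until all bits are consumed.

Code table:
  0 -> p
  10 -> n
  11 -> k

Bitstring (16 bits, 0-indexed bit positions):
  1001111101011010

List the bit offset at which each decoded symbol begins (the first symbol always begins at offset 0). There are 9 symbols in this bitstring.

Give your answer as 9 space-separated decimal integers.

Answer: 0 2 3 5 7 9 11 13 14

Derivation:
Bit 0: prefix='1' (no match yet)
Bit 1: prefix='10' -> emit 'n', reset
Bit 2: prefix='0' -> emit 'p', reset
Bit 3: prefix='1' (no match yet)
Bit 4: prefix='11' -> emit 'k', reset
Bit 5: prefix='1' (no match yet)
Bit 6: prefix='11' -> emit 'k', reset
Bit 7: prefix='1' (no match yet)
Bit 8: prefix='10' -> emit 'n', reset
Bit 9: prefix='1' (no match yet)
Bit 10: prefix='10' -> emit 'n', reset
Bit 11: prefix='1' (no match yet)
Bit 12: prefix='11' -> emit 'k', reset
Bit 13: prefix='0' -> emit 'p', reset
Bit 14: prefix='1' (no match yet)
Bit 15: prefix='10' -> emit 'n', reset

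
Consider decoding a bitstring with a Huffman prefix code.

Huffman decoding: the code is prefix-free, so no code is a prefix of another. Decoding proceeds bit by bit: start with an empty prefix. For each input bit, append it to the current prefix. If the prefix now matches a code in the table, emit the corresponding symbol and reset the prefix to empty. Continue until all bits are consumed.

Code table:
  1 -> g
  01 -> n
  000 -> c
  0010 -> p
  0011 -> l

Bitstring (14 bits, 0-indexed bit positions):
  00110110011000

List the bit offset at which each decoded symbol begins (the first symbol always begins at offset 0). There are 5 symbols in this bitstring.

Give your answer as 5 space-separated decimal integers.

Answer: 0 4 6 7 11

Derivation:
Bit 0: prefix='0' (no match yet)
Bit 1: prefix='00' (no match yet)
Bit 2: prefix='001' (no match yet)
Bit 3: prefix='0011' -> emit 'l', reset
Bit 4: prefix='0' (no match yet)
Bit 5: prefix='01' -> emit 'n', reset
Bit 6: prefix='1' -> emit 'g', reset
Bit 7: prefix='0' (no match yet)
Bit 8: prefix='00' (no match yet)
Bit 9: prefix='001' (no match yet)
Bit 10: prefix='0011' -> emit 'l', reset
Bit 11: prefix='0' (no match yet)
Bit 12: prefix='00' (no match yet)
Bit 13: prefix='000' -> emit 'c', reset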